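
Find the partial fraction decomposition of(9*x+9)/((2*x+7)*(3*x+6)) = 5/(2*x + 7) - 1/(x + 2)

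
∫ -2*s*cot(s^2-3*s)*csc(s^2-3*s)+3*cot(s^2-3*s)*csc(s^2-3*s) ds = csc(s*(s - 3)) + C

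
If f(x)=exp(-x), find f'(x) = -exp(-x)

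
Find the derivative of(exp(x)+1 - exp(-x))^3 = (3*exp(6*x) + 6*exp(5*x) - 6*exp(x) + 3)*exp(-3*x)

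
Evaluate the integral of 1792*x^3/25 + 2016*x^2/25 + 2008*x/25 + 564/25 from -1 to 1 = 2472/25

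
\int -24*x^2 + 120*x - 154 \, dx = -8*x^3 + 60*x^2 - 154*x + C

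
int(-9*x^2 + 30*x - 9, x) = -3*x^3 + 15*x^2 - 9*x + C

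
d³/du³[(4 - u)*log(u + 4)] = (u + 20)/(u^3 + 12*u^2 + 48*u + 64)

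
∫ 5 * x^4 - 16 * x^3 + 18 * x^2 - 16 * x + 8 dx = x^5 - 4*x^4 + 6*x^3 - 8*x^2 + 8*x + C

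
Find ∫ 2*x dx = x^2 + C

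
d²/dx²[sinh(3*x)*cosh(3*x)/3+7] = 6*sinh(6*x)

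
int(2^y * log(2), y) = 2^y + C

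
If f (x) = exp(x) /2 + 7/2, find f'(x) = exp(x)/2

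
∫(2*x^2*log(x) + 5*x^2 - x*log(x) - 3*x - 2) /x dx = -(log(x) + 2)*(-x^2 + x + 2) + C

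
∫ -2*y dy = -y^2 + C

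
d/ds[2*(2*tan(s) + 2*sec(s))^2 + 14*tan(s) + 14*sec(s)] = 2*(8*sin(s)^2/cos(s) + 7*sin(s) + 16*sin(s)/cos(s) + 7 + 8/cos(s))/cos(s)^2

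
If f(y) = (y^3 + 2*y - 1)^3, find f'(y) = 9*y^8 + 42*y^6 - 18*y^5 + 60*y^4 - 48*y^3 + 33*y^2 - 24*y + 6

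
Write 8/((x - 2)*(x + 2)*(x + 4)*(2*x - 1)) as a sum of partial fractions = -64/(135*(2*x - 1)) - 2/(27*(x + 4)) + 1/(5*(x + 2)) + 1/(9*(x - 2))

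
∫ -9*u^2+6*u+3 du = -3*u^3 + 3*u^2 + 3*u + C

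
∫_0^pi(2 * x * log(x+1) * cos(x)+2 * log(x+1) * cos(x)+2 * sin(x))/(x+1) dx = 0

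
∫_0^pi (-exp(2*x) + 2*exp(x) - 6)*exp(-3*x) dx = -2 - exp(-2*pi) + 2*exp(-3*pi) + exp(-pi)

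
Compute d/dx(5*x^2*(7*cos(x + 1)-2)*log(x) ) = 5*x*(-7*x*log(x)*sin(x + 1) + 14*log(x)*cos(x + 1) - 4*log(x) + 7*cos(x + 1) - 2)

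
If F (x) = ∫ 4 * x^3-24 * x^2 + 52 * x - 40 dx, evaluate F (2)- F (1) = -3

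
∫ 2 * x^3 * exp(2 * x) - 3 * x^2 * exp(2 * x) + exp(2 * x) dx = (x - 1)^3*exp(2*x) + C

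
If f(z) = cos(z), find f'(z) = -sin(z)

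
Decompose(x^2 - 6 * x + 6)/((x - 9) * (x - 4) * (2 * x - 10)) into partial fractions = -1/(5*(x - 4)) - 1/(8*(x - 5)) + 33/(40*(x - 9))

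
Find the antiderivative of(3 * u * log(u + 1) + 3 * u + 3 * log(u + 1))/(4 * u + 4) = 3*u*log(u + 1)/4 + C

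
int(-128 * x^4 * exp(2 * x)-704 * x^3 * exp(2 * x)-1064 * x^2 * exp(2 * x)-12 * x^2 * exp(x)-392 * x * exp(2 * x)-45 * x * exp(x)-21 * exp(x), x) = x*(4*x + 7)*(-4*x*(4*x + 7)*exp(x) - 3)*exp(x) + C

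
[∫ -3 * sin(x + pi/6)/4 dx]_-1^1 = -3*sin(1)/4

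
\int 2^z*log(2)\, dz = 2^z + C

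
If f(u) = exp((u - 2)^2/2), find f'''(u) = u^3*exp(u^2/2 - 2*u + 2) - 6*u^2*exp(u^2/2 - 2*u + 2) + 15*u*exp(u^2/2 - 2*u + 2) - 14*exp(u^2/2 - 2*u + 2)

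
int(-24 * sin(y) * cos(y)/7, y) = 12*cos(y)^2/7 + C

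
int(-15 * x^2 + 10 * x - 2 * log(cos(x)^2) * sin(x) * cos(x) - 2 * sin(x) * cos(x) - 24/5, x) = -5*x^3 + 5*x^2 - 24*x/5 + 2*log(cos(x))*cos(x)^2 + C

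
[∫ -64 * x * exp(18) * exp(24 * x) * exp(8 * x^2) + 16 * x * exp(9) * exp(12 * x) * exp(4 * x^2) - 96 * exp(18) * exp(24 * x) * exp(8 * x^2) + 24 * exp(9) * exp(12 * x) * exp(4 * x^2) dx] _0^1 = -4*exp(50) - 2*exp(9) + 4*exp(18) + 2*exp(25)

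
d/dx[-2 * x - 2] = -2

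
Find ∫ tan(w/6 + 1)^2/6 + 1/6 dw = tan(w/6 + 1) + C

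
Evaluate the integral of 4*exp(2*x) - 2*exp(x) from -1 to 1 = -2*(-1 + exp(-1))*exp(-1) + 2*E*(-1 + E)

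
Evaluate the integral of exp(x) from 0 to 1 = -1 + E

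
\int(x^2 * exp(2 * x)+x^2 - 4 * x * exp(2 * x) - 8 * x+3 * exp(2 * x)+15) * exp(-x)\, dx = 2*(x - 3)^2*sinh(x) + C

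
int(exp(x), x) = exp(x) + C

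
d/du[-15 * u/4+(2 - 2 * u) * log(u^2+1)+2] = (-8*u^2*log(u^2 + 1) - 31*u^2 + 16*u - 8*log(u^2 + 1) - 15)/(4*u^2 + 4)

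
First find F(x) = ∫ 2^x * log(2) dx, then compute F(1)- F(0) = 1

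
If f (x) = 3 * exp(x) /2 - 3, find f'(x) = 3*exp(x)/2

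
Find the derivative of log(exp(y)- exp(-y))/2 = (exp(2*y) + 1)/(2*exp(2*y) - 2)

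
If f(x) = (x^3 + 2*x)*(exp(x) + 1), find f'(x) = x^3*exp(x) + 3*x^2*exp(x) + 3*x^2 + 2*x*exp(x) + 2*exp(x) + 2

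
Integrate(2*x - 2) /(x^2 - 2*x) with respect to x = log(x*(x - 2)) + C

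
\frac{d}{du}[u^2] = 2*u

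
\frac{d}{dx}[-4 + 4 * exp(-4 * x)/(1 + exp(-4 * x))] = -16*exp(4*x)/(exp(8*x) + 2*exp(4*x) + 1)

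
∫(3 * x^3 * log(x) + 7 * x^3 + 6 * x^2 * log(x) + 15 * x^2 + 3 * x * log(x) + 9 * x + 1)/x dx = (x + 1)^3*(log(x) + 2) + C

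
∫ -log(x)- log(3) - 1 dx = -x*log(3*x) + C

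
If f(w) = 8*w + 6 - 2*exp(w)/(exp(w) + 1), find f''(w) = (2*exp(2*w) - 2*exp(w))/(exp(3*w) + 3*exp(2*w) + 3*exp(w) + 1)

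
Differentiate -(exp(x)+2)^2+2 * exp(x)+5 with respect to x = -2*exp(2*x) - 2*exp(x)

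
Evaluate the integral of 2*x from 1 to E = -1 + exp(2)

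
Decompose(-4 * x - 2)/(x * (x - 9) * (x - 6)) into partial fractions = 13/(9*(x - 6)) - 38/(27*(x - 9)) - 1/(27*x)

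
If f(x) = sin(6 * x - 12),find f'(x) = 6*cos(6*x - 12)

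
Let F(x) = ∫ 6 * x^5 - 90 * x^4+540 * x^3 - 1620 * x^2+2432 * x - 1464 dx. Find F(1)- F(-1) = -4044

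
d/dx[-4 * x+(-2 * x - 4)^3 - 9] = -24*x^2 - 96*x - 100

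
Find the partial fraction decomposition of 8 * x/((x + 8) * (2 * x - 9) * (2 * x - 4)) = 72/(125*(2*x - 9)) - 16/(125*(x + 8)) - 4/(25*(x - 2))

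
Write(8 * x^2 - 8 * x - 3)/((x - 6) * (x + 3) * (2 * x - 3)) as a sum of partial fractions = -4/(27*(2*x - 3)) + 31/(27*(x + 3)) + 79/(27*(x - 6))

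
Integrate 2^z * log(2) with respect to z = 2^z + C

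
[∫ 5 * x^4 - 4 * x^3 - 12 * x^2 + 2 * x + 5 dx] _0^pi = -2 + (-2*pi - 1 + pi^3)*(-pi - 2 + pi^2)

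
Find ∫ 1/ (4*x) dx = log(3*x)/4 + C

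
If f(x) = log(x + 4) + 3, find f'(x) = 1/(x + 4)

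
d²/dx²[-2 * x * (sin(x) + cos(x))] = 2*sqrt(2)*(x*sin(x + pi/4) - 2*cos(x + pi/4))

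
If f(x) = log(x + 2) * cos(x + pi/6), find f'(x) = (-x*log(x + 2)*sin(x + pi/6) - 2*log(x + 2)*sin(x + pi/6) + cos(x + pi/6))/(x + 2)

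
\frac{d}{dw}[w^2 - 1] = 2*w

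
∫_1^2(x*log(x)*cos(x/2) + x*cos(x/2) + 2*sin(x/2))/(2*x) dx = -sin(1/2) + (log(2) + 1)*sin(1)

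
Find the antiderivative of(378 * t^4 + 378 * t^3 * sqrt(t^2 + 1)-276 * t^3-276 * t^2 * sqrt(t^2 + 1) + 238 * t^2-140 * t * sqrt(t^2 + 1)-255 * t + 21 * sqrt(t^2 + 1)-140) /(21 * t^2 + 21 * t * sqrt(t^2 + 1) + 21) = 6*t^3 - 46*t^2/7 - 20*t/3 + log(t + sqrt(t^2 + 1)) + C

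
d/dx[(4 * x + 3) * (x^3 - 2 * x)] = 16*x^3 + 9*x^2 - 16*x - 6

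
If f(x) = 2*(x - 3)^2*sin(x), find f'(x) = 2*x^2*cos(x) + 4*x*sin(x) - 12*x*cos(x) - 12*sin(x) + 18*cos(x)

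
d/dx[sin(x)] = cos(x)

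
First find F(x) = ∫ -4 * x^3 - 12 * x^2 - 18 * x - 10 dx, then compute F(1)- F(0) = -24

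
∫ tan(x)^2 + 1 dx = tan(x) + C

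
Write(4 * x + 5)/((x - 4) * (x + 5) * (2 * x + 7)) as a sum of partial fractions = 4/(5*(2*x + 7)) - 5/(9*(x + 5)) + 7/(45*(x - 4))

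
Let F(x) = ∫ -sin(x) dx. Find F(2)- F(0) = -1 + cos(2)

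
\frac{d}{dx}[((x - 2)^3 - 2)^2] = 6*x^5 - 60*x^4 + 240*x^3 - 492*x^2 + 528*x - 240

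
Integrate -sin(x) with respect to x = cos(x) + C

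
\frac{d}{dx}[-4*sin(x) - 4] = -4*cos(x)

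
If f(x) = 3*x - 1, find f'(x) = 3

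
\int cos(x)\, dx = sin(x) + C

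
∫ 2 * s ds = s^2 + C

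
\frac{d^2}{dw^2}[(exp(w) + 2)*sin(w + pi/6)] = 2*exp(w)*cos(w + pi/6) - 2*sin(w + pi/6)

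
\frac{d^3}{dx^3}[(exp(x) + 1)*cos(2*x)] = 2*exp(x)*sin(2*x) - 11*exp(x)*cos(2*x) + 8*sin(2*x)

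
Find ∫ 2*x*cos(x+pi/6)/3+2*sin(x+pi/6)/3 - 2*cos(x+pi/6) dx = (2*x/3 - 2)*sin(x + pi/6) + C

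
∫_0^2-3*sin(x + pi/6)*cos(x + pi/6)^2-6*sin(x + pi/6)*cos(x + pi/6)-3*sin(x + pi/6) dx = -(sqrt(3)/2 + 1)^3 + (cos(pi/6 + 2) + 1)^3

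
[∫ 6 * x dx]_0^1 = 3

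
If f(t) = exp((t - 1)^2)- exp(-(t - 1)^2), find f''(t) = (4*t^2*exp(2*t^2 - 4*t + 2) - 4*t^2 - 8*t*exp(2*t^2 - 4*t + 2) + 8*t + 6*exp(2*t^2 - 4*t + 2) - 2)*exp(-t^2 + 2*t - 1)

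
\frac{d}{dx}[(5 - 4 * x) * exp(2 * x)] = -8*x*exp(2*x) + 6*exp(2*x)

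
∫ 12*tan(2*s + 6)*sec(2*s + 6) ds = 6*sec(2*s + 6) + C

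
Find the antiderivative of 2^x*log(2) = 2^x + C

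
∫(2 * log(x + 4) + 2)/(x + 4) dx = (log(x + 4) + 2)*log(x + 4) + C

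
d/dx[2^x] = 2^x*log(2)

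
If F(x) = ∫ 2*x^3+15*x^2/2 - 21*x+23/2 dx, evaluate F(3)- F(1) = 44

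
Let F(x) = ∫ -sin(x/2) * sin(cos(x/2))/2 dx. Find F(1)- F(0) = -cos(cos(1/2)) + cos(1)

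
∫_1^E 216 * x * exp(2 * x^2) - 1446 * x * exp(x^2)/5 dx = -3*exp(exp(2))/5 - 6*(4 - 3*E)^2 + 3*E/5 + 6*(4 - 3*exp(exp(2)))^2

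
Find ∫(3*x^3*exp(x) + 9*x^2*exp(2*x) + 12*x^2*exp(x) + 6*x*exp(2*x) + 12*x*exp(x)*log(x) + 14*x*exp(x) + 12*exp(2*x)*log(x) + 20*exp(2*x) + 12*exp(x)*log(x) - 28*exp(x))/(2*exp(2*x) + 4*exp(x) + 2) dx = (3*x^3 + 3*x^2 + 12*x*log(x) + 8*x - 48)*exp(x)/(2*(exp(x) + 1)) + C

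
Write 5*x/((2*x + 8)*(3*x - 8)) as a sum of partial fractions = 1/(3*x - 8) + 1/(2*(x + 4))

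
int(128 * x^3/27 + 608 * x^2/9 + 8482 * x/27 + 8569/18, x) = 32*x^4/27 + 608*x^3/27 + 4241*x^2/27 + 8569*x/18 + C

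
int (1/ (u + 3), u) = log(u + 3) + C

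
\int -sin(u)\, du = cos(u) + C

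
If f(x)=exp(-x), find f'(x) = -exp(-x)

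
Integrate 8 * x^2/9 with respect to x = 8*x^3/27 + C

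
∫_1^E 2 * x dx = -1 + exp(2)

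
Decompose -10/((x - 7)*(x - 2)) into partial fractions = 2/(x - 2) - 2/(x - 7)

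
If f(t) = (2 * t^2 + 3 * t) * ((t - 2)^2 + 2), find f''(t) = 24*t^2 - 30*t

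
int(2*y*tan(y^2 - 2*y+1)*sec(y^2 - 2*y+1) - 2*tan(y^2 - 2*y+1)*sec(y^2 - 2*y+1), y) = sec((y - 1)^2) + C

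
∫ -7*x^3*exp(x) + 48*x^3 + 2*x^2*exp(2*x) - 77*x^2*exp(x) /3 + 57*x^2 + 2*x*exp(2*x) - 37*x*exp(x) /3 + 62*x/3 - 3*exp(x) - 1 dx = -x*(-12*x + 3*exp(x) + 1)*(3*x^2 - x*exp(x) + 5*x + 3)/3 + C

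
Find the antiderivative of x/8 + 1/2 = x^2/16 + x/2 + C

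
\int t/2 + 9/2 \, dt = t^2/4 + 9*t/2 + C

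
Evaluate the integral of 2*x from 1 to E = -1 + exp(2)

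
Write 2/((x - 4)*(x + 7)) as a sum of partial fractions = -2/(11*(x + 7)) + 2/(11*(x - 4))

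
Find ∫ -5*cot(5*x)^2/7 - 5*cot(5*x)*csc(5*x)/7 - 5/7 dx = cot(5*x)/7 + csc(5*x)/7 + C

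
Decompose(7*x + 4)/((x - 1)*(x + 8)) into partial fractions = 52/(9*(x + 8)) + 11/(9*(x - 1))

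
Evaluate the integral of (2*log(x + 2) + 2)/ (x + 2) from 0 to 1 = -(log(2) + 1)^2 + (1 + log(3))^2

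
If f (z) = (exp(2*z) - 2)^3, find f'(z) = 6*exp(6*z) - 24*exp(4*z) + 24*exp(2*z)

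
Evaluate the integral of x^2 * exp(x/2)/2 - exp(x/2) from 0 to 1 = -6 + 3*exp(1/2)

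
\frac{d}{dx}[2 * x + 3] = 2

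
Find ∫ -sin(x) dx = cos(x) + C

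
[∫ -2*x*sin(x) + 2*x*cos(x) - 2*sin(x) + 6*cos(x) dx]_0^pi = -8 - 2*pi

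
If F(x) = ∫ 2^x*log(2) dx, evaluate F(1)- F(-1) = 3/2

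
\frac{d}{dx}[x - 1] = 1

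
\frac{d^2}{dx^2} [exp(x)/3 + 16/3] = exp(x)/3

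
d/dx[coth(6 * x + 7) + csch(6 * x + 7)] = -6*(cosh(6*x + 7) + 1)/sinh(6*x + 7)^2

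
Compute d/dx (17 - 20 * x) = -20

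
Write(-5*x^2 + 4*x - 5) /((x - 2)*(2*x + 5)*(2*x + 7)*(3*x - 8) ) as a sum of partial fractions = -807/(2294*(3*x - 8)) + 321/(814*(2*x + 7)) - 185/(558*(2*x + 5)) + 17/(198*(x - 2))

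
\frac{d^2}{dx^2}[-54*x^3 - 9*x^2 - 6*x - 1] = -324*x - 18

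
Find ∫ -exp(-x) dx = exp(-x) + C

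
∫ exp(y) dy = exp(y) + C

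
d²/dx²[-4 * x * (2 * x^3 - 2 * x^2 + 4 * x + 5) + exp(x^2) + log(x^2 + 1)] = (4*x^6*exp(x^2) - 96*x^6 + 48*x^5 + 10*x^4*exp(x^2) - 224*x^4 + 96*x^3 + 8*x^2*exp(x^2) - 162*x^2 + 48*x + 2*exp(x^2) - 30)/(x^4 + 2*x^2 + 1)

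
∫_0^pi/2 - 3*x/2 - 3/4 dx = -3*pi^2/16 - 3*pi/8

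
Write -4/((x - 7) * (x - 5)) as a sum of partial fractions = 2/(x - 5) - 2/(x - 7)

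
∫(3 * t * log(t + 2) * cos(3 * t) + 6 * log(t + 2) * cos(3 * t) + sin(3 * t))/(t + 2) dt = log(t + 2)*sin(3*t) + C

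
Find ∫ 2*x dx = x^2 + C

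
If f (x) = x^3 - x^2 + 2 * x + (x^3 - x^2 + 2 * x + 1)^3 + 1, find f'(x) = 9*x^8 - 24*x^7 + 63*x^6 - 60*x^5 + 60*x^4 + 12*x^3 + 16*x + 8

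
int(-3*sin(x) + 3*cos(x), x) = 3*sqrt(2)*sin(x + pi/4) + C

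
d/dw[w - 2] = 1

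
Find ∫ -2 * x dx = -x^2 + C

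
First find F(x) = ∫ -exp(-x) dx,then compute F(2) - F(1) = -exp(-1) + exp(-2)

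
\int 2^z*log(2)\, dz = 2^z + C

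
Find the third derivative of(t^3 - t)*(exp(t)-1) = t^3*exp(t) + 9*t^2*exp(t) + 17*t*exp(t) + 3*exp(t) - 6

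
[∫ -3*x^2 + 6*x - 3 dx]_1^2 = -1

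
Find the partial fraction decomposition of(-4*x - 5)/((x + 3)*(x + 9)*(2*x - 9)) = -92/(405*(2*x - 9)) + 31/(162*(x + 9)) - 7/(90*(x + 3))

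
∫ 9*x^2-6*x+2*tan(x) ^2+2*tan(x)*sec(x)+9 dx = 3*x^3 - 3*x^2 + 7*x + 2*tan(x) + 2*sec(x) + C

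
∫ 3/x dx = 3*log(x) + C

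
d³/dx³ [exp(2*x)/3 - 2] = 8*exp(2*x)/3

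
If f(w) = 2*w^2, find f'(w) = 4*w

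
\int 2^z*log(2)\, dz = 2^z + C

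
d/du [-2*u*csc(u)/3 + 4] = 2*u*cot(u)*csc(u)/3 - 2*csc(u)/3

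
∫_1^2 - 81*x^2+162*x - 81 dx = -27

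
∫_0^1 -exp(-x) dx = -1 + exp(-1)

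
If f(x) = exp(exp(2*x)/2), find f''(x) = 2*exp(2*x + exp(2*x)/2) + exp(4*x + exp(2*x)/2)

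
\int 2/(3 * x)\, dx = 2*log(x)/3 + C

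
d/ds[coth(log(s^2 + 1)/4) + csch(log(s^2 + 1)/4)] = -s*(cosh(log(s^2 + 1)/4) + 1)/(2*(s^2 + 1)*sinh(log(s^2 + 1)/4)^2)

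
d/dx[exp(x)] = exp(x)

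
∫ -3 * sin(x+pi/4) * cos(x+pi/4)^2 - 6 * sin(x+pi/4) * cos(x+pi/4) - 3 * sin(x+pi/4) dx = (cos(x + pi/4) + 1)^3 + C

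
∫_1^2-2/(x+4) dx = -2*log(6) + 2*log(5)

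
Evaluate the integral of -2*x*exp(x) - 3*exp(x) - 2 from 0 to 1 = -3*E - 1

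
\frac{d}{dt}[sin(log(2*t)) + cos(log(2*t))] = sqrt(2)*cos(log(t) + log(2) + pi/4)/t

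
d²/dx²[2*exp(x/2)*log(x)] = (x^2*exp(x/2)*log(x) + 4*x*exp(x/2) - 4*exp(x/2))/(2*x^2)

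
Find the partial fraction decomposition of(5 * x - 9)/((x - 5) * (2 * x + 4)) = 19/(14*(x + 2)) + 8/(7*(x - 5))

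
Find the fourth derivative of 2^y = 2^y*log(2)^4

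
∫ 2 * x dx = x^2 + C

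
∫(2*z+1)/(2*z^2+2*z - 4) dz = log(z^2 + z - 2)/2 + C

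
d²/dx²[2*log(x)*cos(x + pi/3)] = -2*(x^2*log(x)*cos(x + pi/3) + 2*x*sin(x + pi/3) + cos(x + pi/3))/x^2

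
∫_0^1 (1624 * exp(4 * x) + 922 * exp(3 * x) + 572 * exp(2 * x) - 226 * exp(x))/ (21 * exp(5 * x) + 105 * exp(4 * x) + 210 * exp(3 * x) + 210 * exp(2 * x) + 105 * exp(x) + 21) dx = -4307/336 - 5*exp(2)/(3*(1 + E)^2) + 2*E/(3*(1 + E)) + 5*(-4 - 5*exp(2)/(1 + E)^2 + 2*E/(1 + E))^2/7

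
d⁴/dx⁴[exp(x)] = exp(x)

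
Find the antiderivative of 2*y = y^2 + C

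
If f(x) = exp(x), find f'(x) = exp(x)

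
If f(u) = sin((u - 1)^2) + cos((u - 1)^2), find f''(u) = -4*sqrt(2)*u^2*sin(u^2 - 2*u + pi/4 + 1) + 8*sqrt(2)*u*sin(u^2 - 2*u + pi/4 + 1) - 6*sin(u^2 - 2*u + 1) - 2*cos(u^2 - 2*u + 1)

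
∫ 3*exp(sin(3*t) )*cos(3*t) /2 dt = exp(sin(3*t))/2 + C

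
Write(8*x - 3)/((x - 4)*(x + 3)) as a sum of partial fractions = 27/(7*(x + 3)) + 29/(7*(x - 4))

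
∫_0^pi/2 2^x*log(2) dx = -1 + 2^(pi/2)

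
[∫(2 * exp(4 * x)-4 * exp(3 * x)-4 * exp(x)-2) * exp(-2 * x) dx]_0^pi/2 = -4 + (-2 - exp(-pi/2) + exp(pi/2))^2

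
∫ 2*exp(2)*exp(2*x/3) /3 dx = exp(2*x/3 + 2) + C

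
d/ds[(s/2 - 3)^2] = s/2 - 3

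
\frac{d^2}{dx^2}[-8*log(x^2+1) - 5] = (16*x^2 - 16)/(x^4 + 2*x^2 + 1)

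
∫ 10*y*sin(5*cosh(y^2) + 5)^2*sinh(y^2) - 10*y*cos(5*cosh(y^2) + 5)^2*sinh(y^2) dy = -sin(10*cosh(y^2) + 10)/2 + C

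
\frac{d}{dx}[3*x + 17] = 3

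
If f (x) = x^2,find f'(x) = 2*x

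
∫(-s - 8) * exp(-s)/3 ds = (s + 9)*exp(-s)/3 + C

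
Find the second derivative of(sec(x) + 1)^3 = 3*(-1 - 4/cos(x) - 1/cos(x)^2 + 6/cos(x)^3 + 4/cos(x)^4)/cos(x)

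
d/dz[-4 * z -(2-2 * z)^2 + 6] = 4 - 8*z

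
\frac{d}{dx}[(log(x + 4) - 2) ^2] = (2*log(x + 4) - 4)/(x + 4)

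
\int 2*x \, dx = x^2 + C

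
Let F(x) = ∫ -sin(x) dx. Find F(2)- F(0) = -1 + cos(2)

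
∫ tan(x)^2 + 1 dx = tan(x) + C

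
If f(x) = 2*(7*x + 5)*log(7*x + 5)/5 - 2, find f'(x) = 14*log(7*x + 5)/5 + 14/5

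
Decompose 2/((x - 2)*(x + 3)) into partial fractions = -2/(5*(x + 3)) + 2/(5*(x - 2))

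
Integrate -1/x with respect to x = -log(x) + C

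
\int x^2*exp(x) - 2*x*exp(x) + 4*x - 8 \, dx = (x - 2)^2*(exp(x) + 2) + C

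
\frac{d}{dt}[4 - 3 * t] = -3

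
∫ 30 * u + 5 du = 15*u^2 + 5*u + C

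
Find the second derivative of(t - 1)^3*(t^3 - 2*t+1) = 30*t^4 - 60*t^3 + 12*t^2 + 36*t - 18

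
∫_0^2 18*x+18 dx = 72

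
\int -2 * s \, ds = -s^2 + C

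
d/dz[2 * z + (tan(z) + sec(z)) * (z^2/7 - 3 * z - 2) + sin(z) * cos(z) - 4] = (2*z^2*sin(z)/7 + 2*z^2/7 - 6*z*sin(z) + 2*z*sin(2*z)/7 + 4*z*cos(z)/7 - 6*z + (1 - cos(2*z))^2 - 4*sin(z) - 3*sin(2*z) - 6*cos(z) + 5*cos(2*z) - 3)/(cos(2*z) + 1)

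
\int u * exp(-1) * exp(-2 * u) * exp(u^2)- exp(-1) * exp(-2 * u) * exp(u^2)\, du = exp((u - 1)^2 - 2)/2 + C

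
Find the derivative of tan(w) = cos(w)^(-2)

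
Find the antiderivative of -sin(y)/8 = cos(y)/8 + C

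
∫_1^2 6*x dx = 9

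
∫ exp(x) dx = exp(x) + C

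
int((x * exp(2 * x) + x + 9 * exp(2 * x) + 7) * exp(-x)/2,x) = (x + 8)*sinh(x) + C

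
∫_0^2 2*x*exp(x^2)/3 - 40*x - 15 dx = -331/3 + exp(4)/3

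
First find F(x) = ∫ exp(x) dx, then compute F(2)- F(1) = -E + exp(2)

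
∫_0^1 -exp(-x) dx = -1 + exp(-1)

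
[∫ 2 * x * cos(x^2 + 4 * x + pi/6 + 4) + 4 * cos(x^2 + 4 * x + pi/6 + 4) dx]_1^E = sin(pi/6 + (2 + E)^2) - sin(pi/6 + 9)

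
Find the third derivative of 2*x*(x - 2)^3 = 48*x - 72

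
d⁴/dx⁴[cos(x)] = cos(x)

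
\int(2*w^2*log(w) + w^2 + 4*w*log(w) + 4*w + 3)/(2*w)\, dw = ((w + 2)^2 - 1)*log(w)/2 + C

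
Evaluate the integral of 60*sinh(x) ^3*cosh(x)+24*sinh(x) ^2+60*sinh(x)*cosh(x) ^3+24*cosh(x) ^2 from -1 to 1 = 24*sinh(2)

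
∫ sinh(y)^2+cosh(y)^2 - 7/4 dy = -7*y/4 + sinh(2*y)/2 + C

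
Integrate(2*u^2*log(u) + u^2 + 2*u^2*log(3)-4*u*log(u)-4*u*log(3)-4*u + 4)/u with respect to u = (u - 2)^2*log(3*u) + C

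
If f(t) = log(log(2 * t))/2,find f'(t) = 1/(2*t*log(t) + 2*t*log(2))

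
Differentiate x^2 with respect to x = 2*x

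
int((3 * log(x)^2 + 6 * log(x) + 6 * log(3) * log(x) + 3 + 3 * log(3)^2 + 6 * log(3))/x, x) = (log(3*x) + 1)^3 + C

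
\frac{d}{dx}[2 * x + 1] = 2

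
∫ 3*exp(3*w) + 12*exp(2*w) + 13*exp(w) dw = (exp(w) + 2)^3 + exp(w) + C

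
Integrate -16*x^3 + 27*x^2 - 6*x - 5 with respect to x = -4*x^4 + 9*x^3 - 3*x^2 - 5*x + C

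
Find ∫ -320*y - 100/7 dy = -160*y^2 - 100*y/7 + C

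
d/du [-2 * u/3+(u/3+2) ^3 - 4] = u^2/9 + 4*u/3 + 10/3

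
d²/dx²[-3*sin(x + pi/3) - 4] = 3*sin(x + pi/3)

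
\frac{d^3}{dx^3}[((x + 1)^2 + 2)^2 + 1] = 24*x + 24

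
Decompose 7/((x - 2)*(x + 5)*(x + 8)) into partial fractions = 7/(30*(x + 8)) - 1/(3*(x + 5)) + 1/(10*(x - 2))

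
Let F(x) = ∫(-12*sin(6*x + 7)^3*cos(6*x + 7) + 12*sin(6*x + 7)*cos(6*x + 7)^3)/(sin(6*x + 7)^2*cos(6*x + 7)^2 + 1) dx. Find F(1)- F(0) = -log(9 - cos(28)) + log(9 - cos(52))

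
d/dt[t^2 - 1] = 2*t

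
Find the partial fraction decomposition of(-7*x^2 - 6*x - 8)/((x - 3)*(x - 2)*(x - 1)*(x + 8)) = 68/(165*(x + 8)) - 7/(6*(x - 1)) + 24/(5*(x - 2)) - 89/(22*(x - 3))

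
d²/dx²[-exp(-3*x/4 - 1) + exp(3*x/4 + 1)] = (9*exp(3*x/2 + 2) - 9)*exp(-3*x/4 - 1)/16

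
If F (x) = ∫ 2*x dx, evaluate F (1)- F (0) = 1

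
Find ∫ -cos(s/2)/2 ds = -sin(s/2) + C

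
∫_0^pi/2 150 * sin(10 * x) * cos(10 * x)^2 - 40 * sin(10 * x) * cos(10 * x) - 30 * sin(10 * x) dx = 4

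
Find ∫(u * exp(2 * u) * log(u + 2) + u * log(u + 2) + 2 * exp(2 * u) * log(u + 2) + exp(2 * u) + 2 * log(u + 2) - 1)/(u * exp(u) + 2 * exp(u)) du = 2*log(u + 2)*sinh(u) + C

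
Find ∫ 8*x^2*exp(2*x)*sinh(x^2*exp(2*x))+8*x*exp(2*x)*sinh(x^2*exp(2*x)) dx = 4*cosh(x^2*exp(2*x)) + C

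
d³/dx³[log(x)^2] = (4*log(x) - 6)/x^3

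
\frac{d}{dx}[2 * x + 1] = 2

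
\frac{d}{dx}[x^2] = 2*x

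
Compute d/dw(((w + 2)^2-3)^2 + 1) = 4*w^3 + 24*w^2 + 36*w + 8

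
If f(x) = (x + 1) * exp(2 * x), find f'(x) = 2*x*exp(2*x) + 3*exp(2*x)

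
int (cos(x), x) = sin(x) + C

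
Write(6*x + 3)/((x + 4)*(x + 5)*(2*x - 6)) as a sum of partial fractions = -27/(16*(x + 5)) + 3/(2*(x + 4)) + 3/(16*(x - 3))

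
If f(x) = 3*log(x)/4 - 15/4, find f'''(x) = 3/(2*x^3)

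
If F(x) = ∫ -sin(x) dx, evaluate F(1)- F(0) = -1 + cos(1)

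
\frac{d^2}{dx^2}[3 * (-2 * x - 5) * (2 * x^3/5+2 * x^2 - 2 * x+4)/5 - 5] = -144*x^2/25 - 108*x/5 - 36/5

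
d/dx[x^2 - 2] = 2*x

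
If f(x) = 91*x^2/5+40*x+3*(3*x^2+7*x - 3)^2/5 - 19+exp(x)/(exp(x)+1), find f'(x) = (108*x^3*exp(2*x) + 216*x^3*exp(x) + 108*x^3 + 378*x^2*exp(2*x) + 756*x^2*exp(x) + 378*x^2 + 368*x*exp(2*x) + 736*x*exp(x) + 368*x + 74*exp(2*x) + 153*exp(x) + 74)/(5*exp(2*x) + 10*exp(x) + 5)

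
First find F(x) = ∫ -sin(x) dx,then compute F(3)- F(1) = cos(3) - cos(1)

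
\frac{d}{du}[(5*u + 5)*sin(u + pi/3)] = 5*u*cos(u + pi/3) + 5*sqrt(2)*cos(u + pi/12)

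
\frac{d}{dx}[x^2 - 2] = 2*x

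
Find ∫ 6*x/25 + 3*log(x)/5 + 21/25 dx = 3*x*(x + 5*log(x) + 2)/25 + C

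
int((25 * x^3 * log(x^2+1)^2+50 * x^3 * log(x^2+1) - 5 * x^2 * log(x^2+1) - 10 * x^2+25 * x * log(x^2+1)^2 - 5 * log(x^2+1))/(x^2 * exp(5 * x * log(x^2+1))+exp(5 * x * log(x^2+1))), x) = -5*x*exp(-5*x*log(x^2 + 1))*log(x^2 + 1) + C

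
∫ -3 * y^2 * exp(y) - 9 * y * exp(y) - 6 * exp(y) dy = 3*(-y^2 - y - 1)*exp(y) + C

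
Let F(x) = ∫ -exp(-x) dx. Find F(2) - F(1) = -exp(-1) + exp(-2)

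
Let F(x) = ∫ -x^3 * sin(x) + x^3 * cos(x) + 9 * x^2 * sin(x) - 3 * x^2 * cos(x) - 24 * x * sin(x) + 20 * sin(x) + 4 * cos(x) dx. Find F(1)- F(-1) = -28*sin(1) + 26*cos(1)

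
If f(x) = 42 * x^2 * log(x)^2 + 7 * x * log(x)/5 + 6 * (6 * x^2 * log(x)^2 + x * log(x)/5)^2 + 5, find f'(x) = 864*x^3*log(x)^4 + 864*x^3*log(x)^3 + 216*x^2*log(x)^3/5 + 216*x^2*log(x)^2/5 + 2112*x*log(x)^2/25 + 2112*x*log(x)/25 + 7*log(x)/5 + 7/5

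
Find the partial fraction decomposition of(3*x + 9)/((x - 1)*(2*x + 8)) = 3/(10*(x + 4)) + 6/(5*(x - 1))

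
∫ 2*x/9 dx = x^2/9 + C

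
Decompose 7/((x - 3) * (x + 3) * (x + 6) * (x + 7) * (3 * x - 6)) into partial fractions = 7/(1080*(x + 7)) - 7/(648*(x + 6)) + 7/(1080*(x + 3)) - 7/(1080*(x - 2)) + 7/(1620*(x - 3))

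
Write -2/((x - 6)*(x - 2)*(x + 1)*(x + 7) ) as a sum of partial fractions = 1/(351*(x + 7)) - 1/(63*(x + 1)) + 1/(54*(x - 2)) - 1/(182*(x - 6))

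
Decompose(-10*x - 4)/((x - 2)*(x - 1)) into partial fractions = 14/(x - 1) - 24/(x - 2)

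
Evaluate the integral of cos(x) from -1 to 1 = 2*sin(1)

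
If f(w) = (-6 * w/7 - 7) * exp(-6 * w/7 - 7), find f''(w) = (-216*w - 1260)*exp(-6*w/7 - 7)/343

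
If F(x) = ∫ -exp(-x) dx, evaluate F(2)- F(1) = -exp(-1) + exp(-2)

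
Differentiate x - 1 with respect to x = 1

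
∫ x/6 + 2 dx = x^2/12 + 2*x + C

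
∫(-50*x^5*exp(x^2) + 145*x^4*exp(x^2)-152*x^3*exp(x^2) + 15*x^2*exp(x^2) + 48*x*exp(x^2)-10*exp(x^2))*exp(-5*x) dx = -x*(25*x^3 - 10*x^2 + x + 10)*exp(x*(x - 5)) + C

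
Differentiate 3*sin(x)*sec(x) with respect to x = 3/cos(x)^2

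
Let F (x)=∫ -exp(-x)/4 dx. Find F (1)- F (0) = -1/4 + exp(-1)/4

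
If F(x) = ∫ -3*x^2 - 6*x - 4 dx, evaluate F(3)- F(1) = -58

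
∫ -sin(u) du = cos(u) + C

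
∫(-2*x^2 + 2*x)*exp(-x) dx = 2*(x^2 + x + 1)*exp(-x) + C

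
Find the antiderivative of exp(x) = exp(x) + C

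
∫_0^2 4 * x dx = 8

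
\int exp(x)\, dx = exp(x) + C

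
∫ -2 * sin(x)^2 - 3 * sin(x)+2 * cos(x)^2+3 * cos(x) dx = sin(2*x) + 3*sqrt(2)*sin(x + pi/4) + C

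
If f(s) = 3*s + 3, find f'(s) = 3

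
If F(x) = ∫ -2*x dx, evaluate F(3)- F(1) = -8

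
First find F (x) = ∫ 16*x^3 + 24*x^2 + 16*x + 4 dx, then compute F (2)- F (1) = 144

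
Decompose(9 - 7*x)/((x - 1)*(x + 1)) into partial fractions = -8/(x + 1) + 1/(x - 1)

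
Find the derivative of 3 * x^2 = 6*x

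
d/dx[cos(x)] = -sin(x)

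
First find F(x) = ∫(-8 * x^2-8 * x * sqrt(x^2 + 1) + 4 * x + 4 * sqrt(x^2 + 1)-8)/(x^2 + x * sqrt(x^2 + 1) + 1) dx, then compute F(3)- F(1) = -16 - 4*log(1 + sqrt(2)) + 4*log(3 + sqrt(10))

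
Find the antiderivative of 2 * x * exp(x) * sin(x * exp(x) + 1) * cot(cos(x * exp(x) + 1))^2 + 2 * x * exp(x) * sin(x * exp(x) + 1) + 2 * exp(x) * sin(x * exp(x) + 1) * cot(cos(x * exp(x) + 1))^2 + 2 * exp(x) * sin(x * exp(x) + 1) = 2*cot(cos(x*exp(x) + 1)) + C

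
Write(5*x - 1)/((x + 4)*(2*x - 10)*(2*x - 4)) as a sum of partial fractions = -7/(72*(x + 4)) - 1/(8*(x - 2)) + 2/(9*(x - 5))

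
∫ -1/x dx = -log(x) + C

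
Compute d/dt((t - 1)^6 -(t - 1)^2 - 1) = 6*t^5 - 30*t^4 + 60*t^3 - 60*t^2 + 28*t - 4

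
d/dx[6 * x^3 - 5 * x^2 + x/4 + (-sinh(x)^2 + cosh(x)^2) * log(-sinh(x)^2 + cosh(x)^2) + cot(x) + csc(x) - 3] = 18*x^2 - 10*x - cot(x)^2 - cot(x)*csc(x) - 3/4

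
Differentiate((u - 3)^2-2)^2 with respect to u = 4*u^3 - 36*u^2 + 100*u - 84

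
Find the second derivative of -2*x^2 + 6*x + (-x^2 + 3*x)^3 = -30*x^4 + 180*x^3 - 324*x^2 + 162*x - 4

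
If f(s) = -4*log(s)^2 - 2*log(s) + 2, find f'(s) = (-8*log(s) - 2)/s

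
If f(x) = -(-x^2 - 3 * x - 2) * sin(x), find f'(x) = x^2*cos(x) + 2*x*sin(x) + 3*x*cos(x) + 3*sin(x) + 2*cos(x)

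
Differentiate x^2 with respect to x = 2*x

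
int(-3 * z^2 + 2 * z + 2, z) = -z^3 + z^2 + 2*z + C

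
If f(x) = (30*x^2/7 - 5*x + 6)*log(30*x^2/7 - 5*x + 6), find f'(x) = 60*x*log(30*x^2/7 - 5*x + 6)/7 + 60*x/7 - 5*log(30*x^2/7 - 5*x + 6) - 5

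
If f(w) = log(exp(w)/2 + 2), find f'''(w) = (-4*exp(2*w) + 16*exp(w))/(exp(3*w) + 12*exp(2*w) + 48*exp(w) + 64)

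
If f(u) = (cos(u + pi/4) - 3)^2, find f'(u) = 6*sin(u + pi/4) - cos(2*u)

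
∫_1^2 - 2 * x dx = -3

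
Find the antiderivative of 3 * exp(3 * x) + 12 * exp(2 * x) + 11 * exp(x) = (exp(x) + 2)^3 - exp(x) + C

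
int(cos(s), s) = sin(s) + C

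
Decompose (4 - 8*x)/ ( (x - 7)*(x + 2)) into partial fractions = -20/(9*(x + 2)) - 52/(9*(x - 7))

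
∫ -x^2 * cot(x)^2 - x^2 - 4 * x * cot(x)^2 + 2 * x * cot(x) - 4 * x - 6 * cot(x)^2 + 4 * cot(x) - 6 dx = ((x + 2)^2 + 2)*cot(x) + C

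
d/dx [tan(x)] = cos(x)^(-2)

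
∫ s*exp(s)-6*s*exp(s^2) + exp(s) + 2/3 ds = s*exp(s) + 2*s/3 - 3*exp(s^2) + C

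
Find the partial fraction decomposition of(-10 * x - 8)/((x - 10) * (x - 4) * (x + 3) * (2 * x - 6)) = -11/(546*(x + 3)) - 19/(42*(x - 3)) + 4/(7*(x - 4)) - 9/(91*(x - 10))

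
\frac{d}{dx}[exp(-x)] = -exp(-x)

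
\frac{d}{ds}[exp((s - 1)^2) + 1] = 2*s*exp(s^2 - 2*s + 1) - 2*exp(s^2 - 2*s + 1)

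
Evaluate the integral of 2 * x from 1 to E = -1 + exp(2)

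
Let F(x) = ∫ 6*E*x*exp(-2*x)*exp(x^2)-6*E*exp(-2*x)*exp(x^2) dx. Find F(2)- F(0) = 0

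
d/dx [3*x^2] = 6*x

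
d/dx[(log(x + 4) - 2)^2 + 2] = (2*log(x + 4) - 4)/(x + 4)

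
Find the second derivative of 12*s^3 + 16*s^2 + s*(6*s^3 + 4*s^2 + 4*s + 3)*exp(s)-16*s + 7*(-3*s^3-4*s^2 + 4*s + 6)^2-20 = 6*s^4*exp(s) + 1890*s^4 + 52*s^3*exp(s) + 3360*s^3 + 100*s^2*exp(s) - 672*s^2 + 43*s*exp(s) - 2784*s + 14*exp(s) - 416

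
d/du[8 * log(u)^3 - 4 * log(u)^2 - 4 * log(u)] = (24*log(u)^2 - 8*log(u) - 4)/u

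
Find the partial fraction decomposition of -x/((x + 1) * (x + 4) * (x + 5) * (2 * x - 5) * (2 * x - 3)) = 6/(715*(2*x - 3)) - 2/(273*(2*x - 5)) + 1/(156*(x + 5)) - 4/(429*(x + 4)) + 1/(420*(x + 1))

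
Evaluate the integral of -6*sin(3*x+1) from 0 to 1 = 2*cos(4) - 2*cos(1)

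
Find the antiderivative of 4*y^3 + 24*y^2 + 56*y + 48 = y^4 + 8*y^3 + 28*y^2 + 48*y + C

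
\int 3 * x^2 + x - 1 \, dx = x^3 + x^2/2 - x + C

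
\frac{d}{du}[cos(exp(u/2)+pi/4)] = -exp(u/2)*sin(exp(u/2) + pi/4)/2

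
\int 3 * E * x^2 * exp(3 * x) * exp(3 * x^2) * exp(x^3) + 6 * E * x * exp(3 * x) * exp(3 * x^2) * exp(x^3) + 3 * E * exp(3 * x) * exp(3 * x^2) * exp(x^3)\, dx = exp((x + 1)^3) + C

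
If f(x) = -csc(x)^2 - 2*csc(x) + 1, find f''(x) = 2*(1 + 2/sin(x) - 2/sin(x)^2 - 3/sin(x)^3)/sin(x)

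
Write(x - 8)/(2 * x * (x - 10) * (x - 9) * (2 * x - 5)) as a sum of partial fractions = -22/(975*(2*x - 5)) - 1/(234*(x - 9)) + 1/(150*(x - 10)) + 2/(225*x)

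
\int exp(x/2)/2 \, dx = exp(x/2) + C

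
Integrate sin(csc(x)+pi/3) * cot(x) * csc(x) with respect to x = cos(csc(x) + pi/3) + C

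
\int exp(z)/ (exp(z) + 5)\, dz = log(exp(z) + 5) + C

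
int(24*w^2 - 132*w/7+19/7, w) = 8*w^3 - 66*w^2/7 + 19*w/7 + C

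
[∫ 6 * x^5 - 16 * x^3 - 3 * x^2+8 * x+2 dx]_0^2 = 12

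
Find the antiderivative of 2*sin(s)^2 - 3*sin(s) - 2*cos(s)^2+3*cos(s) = -sin(2*s) + 3*sqrt(2)*sin(s + pi/4) + C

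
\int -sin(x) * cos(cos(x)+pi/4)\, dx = sin(cos(x) + pi/4) + C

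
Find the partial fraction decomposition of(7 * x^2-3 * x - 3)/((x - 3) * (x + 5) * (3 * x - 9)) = 187/(192*(x + 5)) + 87/(64*(x - 3)) + 17/(8*(x - 3)^2)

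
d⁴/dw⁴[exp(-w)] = exp(-w)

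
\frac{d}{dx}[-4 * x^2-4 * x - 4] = -8*x - 4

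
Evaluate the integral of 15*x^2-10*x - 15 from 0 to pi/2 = (-2 + (-1 + pi/2)^2)*(5 + 5*pi/2) + 5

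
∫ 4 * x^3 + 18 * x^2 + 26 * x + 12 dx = x^4 + 6*x^3 + 13*x^2 + 12*x + C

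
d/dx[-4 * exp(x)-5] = -4*exp(x)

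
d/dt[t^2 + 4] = 2*t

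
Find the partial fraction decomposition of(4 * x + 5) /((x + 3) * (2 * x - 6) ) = 7/(12*(x + 3)) + 17/(12*(x - 3))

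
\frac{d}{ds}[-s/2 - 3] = -1/2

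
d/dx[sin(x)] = cos(x)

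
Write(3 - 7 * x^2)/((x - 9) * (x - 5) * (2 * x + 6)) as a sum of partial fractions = -5/(16*(x + 3)) + 43/(16*(x - 5)) - 47/(8*(x - 9))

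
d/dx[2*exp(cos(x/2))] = -exp(cos(x/2))*sin(x/2)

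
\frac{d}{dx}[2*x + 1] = 2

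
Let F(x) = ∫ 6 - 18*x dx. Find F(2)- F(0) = -24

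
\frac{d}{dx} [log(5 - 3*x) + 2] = 3/(3*x - 5)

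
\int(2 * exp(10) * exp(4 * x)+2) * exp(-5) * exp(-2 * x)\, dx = 2*sinh(2*x + 5) + C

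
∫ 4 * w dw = 2*w^2 + C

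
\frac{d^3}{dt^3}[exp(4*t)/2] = 32*exp(4*t)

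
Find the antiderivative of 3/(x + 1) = 3*log(x + 1) + C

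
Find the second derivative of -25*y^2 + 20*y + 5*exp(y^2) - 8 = 20*y^2*exp(y^2) + 10*exp(y^2) - 50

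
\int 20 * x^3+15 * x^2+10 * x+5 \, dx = 5*x^4 + 5*x^3 + 5*x^2 + 5*x + C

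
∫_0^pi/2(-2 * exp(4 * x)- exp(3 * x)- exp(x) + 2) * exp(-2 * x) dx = -(-exp(-pi/2) + exp(pi/2))^2 - exp(pi/2) + exp(-pi/2)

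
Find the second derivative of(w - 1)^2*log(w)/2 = (2*w^2*log(w) + 3*w^2 - 2*w - 1)/(2*w^2)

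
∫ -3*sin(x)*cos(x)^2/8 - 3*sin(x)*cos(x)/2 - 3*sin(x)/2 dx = (cos(x) + 2)^3/8 + C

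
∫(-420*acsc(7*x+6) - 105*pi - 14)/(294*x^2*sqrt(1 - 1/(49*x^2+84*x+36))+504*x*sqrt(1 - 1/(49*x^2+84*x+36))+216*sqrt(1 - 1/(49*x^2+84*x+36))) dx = 5*(4*acsc(7*x + 6) + pi)^2/16 + acsc(7*x + 6)/3 + C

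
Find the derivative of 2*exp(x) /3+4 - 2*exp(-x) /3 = (2*exp(2*x) + 2)*exp(-x)/3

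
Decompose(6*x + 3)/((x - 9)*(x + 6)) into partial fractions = 11/(5*(x + 6)) + 19/(5*(x - 9))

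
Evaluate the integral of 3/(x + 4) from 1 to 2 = -3*log(5) + 3*log(6)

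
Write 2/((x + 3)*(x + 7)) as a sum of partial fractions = -1/(2*(x + 7)) + 1/(2*(x + 3))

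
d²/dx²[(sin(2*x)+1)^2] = -8*sin(2*x)^2 - 8*sin(2*x) + 8*cos(2*x)^2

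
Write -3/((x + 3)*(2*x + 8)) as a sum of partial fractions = 3/(2*(x + 4)) - 3/(2*(x + 3))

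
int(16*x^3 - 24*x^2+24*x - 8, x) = 4*x^4 - 8*x^3 + 12*x^2 - 8*x + C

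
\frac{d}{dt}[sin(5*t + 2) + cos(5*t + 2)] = 5*sqrt(2)*cos(5*t + pi/4 + 2)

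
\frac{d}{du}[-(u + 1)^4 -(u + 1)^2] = -4*u^3 - 12*u^2 - 14*u - 6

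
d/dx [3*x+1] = 3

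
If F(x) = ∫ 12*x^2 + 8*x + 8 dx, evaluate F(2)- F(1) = 48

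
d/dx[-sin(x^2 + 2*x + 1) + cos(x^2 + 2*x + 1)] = -2*x*sin(x^2 + 2*x + 1) - 2*x*cos(x^2 + 2*x + 1) - 2*sin(x^2 + 2*x + 1) - 2*cos(x^2 + 2*x + 1)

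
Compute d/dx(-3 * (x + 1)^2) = -6*x - 6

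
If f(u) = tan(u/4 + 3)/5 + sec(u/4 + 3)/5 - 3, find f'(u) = tan(u/4 + 3)^2/20 + tan(u/4 + 3)*sec(u/4 + 3)/20 + 1/20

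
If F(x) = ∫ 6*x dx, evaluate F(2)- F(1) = 9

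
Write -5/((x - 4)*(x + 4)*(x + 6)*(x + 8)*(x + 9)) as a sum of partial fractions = -1/(39*(x + 9)) + 5/(96*(x + 8)) - 1/(24*(x + 6)) + 1/(64*(x + 4)) - 1/(2496*(x - 4))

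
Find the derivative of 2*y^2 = 4*y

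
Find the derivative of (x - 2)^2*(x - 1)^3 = 5*x^4 - 28*x^3 + 57*x^2 - 50*x + 16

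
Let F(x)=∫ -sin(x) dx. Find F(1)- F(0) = -1 + cos(1)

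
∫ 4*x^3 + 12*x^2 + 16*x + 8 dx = x^4 + 4*x^3 + 8*x^2 + 8*x + C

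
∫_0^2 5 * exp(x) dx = -5 + 5*exp(2)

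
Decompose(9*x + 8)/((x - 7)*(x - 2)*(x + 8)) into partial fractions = -32/(75*(x + 8)) - 13/(25*(x - 2)) + 71/(75*(x - 7))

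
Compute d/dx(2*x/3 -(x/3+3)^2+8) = -2*x/9 - 4/3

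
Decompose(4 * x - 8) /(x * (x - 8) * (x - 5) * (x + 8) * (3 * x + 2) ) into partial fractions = 108/(2431*(3*x + 2)) - 5/(4576*(x + 8)) - 4/(1105*(x - 5)) + 1/(416*(x - 8)) - 1/(80*x)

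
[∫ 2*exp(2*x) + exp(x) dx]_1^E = -(-1 + E)*(2 + E) + (-1 + exp(E))*(2 + exp(E))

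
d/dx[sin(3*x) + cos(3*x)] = -3*sin(3*x) + 3*cos(3*x)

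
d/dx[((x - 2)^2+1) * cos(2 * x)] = -2*x^2*sin(2*x) + 8*x*sin(2*x) + 2*x*cos(2*x) - 10*sin(2*x) - 4*cos(2*x)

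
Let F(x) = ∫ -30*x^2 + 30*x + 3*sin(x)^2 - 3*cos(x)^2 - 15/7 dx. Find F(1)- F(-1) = -170/7 - 3*sin(2)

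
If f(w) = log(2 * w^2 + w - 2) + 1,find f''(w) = (-8*w^2 - 4*w - 9)/(4*w^4 + 4*w^3 - 7*w^2 - 4*w + 4)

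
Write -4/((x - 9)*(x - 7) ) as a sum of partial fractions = 2/(x - 7) - 2/(x - 9)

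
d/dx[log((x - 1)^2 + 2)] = (2*x - 2)/(x^2 - 2*x + 3)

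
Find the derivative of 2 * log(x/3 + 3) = 2/(x + 9)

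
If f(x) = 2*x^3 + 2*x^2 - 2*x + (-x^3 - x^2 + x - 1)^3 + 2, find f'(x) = -9*x^8 - 24*x^7 + 12*x^5 - 30*x^4 + 18*x^2 - 8*x + 1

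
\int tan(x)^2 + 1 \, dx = tan(x) + C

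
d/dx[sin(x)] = cos(x)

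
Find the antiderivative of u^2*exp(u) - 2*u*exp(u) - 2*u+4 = (u - 2)^2*(exp(u) - 1) + C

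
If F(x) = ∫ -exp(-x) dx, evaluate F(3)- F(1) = -exp(-1) + exp(-3)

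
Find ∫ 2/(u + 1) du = log(2*(u + 1)^2) + C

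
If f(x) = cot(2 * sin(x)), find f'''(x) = 2*(-24*(-1 + sin(2*sin(x))^(-2))^2*cos(x)^2 - 12*sin(x)*cos(2*sin(x))/sin(2*sin(x))^3 + 24*cos(x)^2 - 32*cos(x)^2/sin(2*sin(x))^2 + sin(2*sin(x))^(-2))*cos(x)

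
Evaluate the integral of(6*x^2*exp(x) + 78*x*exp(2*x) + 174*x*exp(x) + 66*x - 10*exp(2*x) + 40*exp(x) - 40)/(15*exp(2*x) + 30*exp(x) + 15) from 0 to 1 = -52/15 + 42*E/(5*(1 + E))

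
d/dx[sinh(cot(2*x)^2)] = -4*cos(2*x)*cosh(1 - 1/sin(2*x)^2)/sin(2*x)^3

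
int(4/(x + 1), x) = 4*log(x + 1) + C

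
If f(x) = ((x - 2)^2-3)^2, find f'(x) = 4*x^3 - 24*x^2 + 36*x - 8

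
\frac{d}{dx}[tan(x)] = cos(x)^(-2)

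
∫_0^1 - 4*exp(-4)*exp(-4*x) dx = -exp(-4) + exp(-8)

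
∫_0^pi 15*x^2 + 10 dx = 10*pi + 5*pi^3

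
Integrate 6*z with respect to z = 3*z^2 + C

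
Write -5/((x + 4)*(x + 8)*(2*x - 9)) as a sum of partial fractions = -4/(85*(2*x - 9)) - 1/(20*(x + 8)) + 5/(68*(x + 4))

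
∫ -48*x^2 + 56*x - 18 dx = -16*x^3 + 28*x^2 - 18*x + C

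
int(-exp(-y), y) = exp(-y) + C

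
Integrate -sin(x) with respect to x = cos(x) + C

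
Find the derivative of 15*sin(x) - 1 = 15*cos(x)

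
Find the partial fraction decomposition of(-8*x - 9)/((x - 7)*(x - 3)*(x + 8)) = 1/(3*(x + 8)) + 3/(4*(x - 3)) - 13/(12*(x - 7))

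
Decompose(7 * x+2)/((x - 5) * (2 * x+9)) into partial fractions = 59/(19*(2*x + 9)) + 37/(19*(x - 5))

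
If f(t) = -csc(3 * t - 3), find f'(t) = 3*cot(3*t - 3)*csc(3*t - 3)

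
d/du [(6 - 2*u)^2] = 8*u - 24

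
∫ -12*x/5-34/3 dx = -6*x^2/5 - 34*x/3 + C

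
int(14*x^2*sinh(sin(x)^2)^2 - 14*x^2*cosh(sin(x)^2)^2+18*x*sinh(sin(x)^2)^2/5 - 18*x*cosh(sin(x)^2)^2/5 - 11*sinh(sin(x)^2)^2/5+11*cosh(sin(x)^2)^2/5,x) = -14*x^3/3 - 9*x^2/5 + 11*x/5 + C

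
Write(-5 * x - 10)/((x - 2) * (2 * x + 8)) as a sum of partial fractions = -5/(6*(x + 4)) - 5/(3*(x - 2))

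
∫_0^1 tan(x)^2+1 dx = tan(1)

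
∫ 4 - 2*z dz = -z^2 + 4*z + C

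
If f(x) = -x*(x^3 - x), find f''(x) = 2 - 12*x^2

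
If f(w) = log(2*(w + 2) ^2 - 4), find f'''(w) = (4*w^3 + 24*w^2 + 72*w + 80)/(w^6 + 12*w^5 + 54*w^4 + 112*w^3 + 108*w^2 + 48*w + 8)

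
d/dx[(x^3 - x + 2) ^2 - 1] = 6*x^5 - 8*x^3 + 12*x^2 + 2*x - 4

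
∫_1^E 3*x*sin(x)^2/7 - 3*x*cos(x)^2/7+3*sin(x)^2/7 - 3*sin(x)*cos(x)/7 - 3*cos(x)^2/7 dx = 3*sin(2)/7 + (-3*E/7 - 3/7)*sin(2*E)/2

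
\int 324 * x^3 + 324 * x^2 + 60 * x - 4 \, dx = 81*x^4 + 108*x^3 + 30*x^2 - 4*x + C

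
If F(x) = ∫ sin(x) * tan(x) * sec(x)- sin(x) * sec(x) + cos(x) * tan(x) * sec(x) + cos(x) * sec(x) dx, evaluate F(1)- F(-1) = 2*tan(1)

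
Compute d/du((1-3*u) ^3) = -81*u^2 + 54*u - 9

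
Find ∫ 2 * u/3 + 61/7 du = u^2/3 + 61*u/7 + C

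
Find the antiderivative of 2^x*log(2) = 2^x + C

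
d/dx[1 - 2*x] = -2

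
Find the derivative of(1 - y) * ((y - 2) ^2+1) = -3*y^2 + 10*y - 9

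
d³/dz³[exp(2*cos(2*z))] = 32*(16*sin(z)^4 - 28*sin(z)^2 + 7)*exp(2)*exp(-4*sin(z)^2)*sin(z)*cos(z)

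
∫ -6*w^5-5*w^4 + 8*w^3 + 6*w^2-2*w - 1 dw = -w^6 - w^5 + 2*w^4 + 2*w^3 - w^2 - w + C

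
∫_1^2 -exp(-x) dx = -exp(-1) + exp(-2)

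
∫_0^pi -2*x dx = -pi^2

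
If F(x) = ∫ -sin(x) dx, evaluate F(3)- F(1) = cos(3) - cos(1)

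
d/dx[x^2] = 2*x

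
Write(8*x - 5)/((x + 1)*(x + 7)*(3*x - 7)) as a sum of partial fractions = 123/(280*(3*x - 7)) - 61/(168*(x + 7)) + 13/(60*(x + 1))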